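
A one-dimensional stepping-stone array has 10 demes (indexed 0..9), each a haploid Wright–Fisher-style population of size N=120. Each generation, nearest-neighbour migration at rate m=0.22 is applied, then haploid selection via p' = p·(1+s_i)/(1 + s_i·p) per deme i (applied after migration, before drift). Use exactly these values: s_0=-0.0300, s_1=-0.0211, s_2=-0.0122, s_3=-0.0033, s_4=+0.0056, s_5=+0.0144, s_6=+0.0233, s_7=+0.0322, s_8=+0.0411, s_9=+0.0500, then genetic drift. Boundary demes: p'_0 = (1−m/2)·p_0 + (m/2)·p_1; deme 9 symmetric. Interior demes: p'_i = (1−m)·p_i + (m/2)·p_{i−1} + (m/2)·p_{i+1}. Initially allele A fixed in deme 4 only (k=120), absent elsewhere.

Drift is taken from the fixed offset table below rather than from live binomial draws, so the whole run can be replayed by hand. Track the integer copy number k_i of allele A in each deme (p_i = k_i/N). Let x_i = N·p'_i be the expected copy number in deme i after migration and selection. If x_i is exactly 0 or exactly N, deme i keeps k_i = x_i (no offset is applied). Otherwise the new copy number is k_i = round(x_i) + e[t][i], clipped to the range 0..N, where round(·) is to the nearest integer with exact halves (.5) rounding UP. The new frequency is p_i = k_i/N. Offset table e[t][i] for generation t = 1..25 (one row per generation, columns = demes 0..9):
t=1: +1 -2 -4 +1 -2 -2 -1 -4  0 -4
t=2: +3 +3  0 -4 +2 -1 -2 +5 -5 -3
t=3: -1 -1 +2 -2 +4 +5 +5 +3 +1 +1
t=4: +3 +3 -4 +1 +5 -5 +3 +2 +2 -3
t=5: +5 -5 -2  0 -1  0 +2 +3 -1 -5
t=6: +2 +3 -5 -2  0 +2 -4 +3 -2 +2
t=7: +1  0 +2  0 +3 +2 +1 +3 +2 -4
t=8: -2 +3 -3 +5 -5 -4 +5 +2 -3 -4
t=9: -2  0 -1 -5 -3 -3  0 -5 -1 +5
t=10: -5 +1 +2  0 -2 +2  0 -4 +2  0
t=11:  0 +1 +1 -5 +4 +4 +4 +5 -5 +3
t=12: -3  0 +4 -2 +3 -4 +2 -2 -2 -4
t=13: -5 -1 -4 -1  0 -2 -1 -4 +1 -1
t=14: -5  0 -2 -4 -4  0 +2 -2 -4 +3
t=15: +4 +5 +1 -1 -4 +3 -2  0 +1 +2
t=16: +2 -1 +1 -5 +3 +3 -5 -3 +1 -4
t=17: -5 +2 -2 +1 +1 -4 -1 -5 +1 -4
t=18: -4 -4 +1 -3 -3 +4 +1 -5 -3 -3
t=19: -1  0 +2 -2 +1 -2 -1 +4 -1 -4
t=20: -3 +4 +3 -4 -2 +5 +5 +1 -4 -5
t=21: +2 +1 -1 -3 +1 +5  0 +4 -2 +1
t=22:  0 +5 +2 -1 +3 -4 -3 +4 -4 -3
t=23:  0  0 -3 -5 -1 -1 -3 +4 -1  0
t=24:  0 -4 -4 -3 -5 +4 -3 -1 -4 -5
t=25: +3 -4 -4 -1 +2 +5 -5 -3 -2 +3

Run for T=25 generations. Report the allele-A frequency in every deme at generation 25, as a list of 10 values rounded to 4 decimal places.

[0.0750, 0.0167, 0.0000, 0.0250, 0.1333, 0.2500, 0.1083, 0.1000, 0.0000, 0.0000]

t=0: k=[0 0 0 0 120 0 0 0 0 0]
t=1: x=[0.0000 0.0000 0.0000 13.1612 93.7148 13.3689 0.0000 0.0000 0.0000 0.0000] k=[0 0 0 14 92 11 0 0 0 0]
t=2: x=[0.0000 0.0000 1.5215 20.9827 74.6676 18.9268 1.2379 0.0000 0.0000 0.0000] k=[0 0 2 17 77 18 0 0 0 0]
t=3: x=[0.0000 0.2154 3.3893 21.8908 64.0768 22.7726 2.0254 0.0000 0.0000 0.0000] k=[0 0 5 20 68 28 7 0 0 0]
t=4: x=[0.0000 0.5384 6.0293 23.5673 58.4874 30.4135 8.7245 0.7946 0.0000 0.0000] k=[0 4 2 25 63 25 12 3 0 0]
t=5: x=[0.4268 3.2714 4.6943 26.5815 54.8062 28.0562 12.6992 3.7741 0.3435 0.0000] k=[5 0 3 27 54 28 15 7 0 0]
t=6: x=[4.3213 0.8616 5.2481 27.2603 48.3311 29.7487 15.8644 7.3250 0.8014 0.0000] k=[6 4 0 25 48 32 12 10 0 0]
t=7: x=[5.6147 3.7027 3.1521 24.7151 43.8653 31.8937 14.2670 9.3907 1.1448 0.0000] k=[7 4 5 25 47 34 15 12 3 0]
t=8: x=[6.4807 4.3497 7.0086 25.1542 43.3044 33.6853 17.0949 11.6696 3.8057 0.3465] k=[4 7 4 30 38 30 22 14 1 0]
t=9: x=[4.2047 6.2132 7.1075 27.9491 36.3814 30.3228 22.4168 13.8332 2.4134 0.1155] k=[2 6 6 23 33 27 22 9 1 5]
t=10: x=[2.3682 5.4480 7.7802 22.1702 31.3692 27.4112 21.5238 9.8323 2.4134 4.7789] k=[0 6 10 22 29 29 22 6 4 5]
t=11: x=[0.6403 5.6638 10.7592 21.3918 28.3507 28.5398 21.4122 7.7671 4.5013 5.1241] k=[1 7 12 16 32 33 25 13 0 8]
t=12: x=[1.6109 6.7528 11.7592 17.2711 30.4768 32.3467 25.0130 13.2592 2.4030 7.4539] k=[0 7 16 15 33 28 27 11 0 3]
t=13: x=[0.7470 7.0766 14.7405 17.0416 30.5971 28.7514 25.8136 11.8851 1.6024 2.8004] k=[0 6 11 16 31 27 25 8 3 2]
t=14: x=[0.6403 5.7717 10.8780 17.0516 29.0327 27.5221 23.7862 9.5961 3.5772 2.2136] k=[0 6 9 13 25 28 26 8 0 5]
t=15: x=[0.6403 5.5559 9.0072 13.8395 24.1174 27.7539 24.6886 9.3701 1.4880 4.6639] k=[5 11 10 13 20 31 23 9 2 7]
t=16: x=[5.4980 10.0322 10.3236 13.4006 20.5349 29.2249 22.7618 10.0582 3.4525 6.7543] k=[7 9 11 8 24 32 18 7 4 3]
t=17: x=[7.0161 8.8241 10.3335 10.0595 23.2244 29.8998 18.6906 8.1166 4.3871 3.2613] k=[2 11 8 11 24 26 18 3 5 0]
t=18: x=[2.9025 9.4919 8.5619 12.0641 22.8933 25.1833 17.5727 5.0203 4.3975 0.5774] k=[0 5 10 9 20 29 19 0 1 0]
t=19: x=[0.5336 4.8988 9.2348 10.2889 19.8724 27.2096 18.3654 2.2695 0.8118 0.1155] k=[0 5 11 8 21 25 17 6 0 0]
t=20: x=[0.5336 5.0067 9.8980 9.7304 20.1033 23.9529 17.0034 6.7490 0.6870 0.0000] k=[0 9 13 6 18 29 22 8 0 0]
t=21: x=[0.9605 8.2840 11.6601 8.0651 17.9752 27.3205 21.6355 8.9181 0.9159 0.0000] k=[3 9 11 5 19 32 22 13 0 0]
t=22: x=[3.5535 8.3920 10.0068 7.1777 18.9791 29.7890 22.5284 12.9209 1.4880 0.0000] k=[4 13 12 6 22 26 20 17 0 0]
t=23: x=[4.8463 11.6733 11.3235 8.3942 20.7758 25.1833 20.7219 15.8919 1.9456 0.0000] k=[5 12 8 3 20 24 18 20 1 0]
t=24: x=[5.6050 10.5824 7.8000 5.4029 18.6578 23.1661 19.2493 18.1734 3.0993 0.1155] k=[6 7 4 2 14 27 16 17 0 0]
t=25: x=[5.9358 6.4290 4.0616 3.5287 14.1797 24.6388 17.6642 15.4414 1.9456 0.0000] k=[9 2 0 3 16 30 13 12 0 0]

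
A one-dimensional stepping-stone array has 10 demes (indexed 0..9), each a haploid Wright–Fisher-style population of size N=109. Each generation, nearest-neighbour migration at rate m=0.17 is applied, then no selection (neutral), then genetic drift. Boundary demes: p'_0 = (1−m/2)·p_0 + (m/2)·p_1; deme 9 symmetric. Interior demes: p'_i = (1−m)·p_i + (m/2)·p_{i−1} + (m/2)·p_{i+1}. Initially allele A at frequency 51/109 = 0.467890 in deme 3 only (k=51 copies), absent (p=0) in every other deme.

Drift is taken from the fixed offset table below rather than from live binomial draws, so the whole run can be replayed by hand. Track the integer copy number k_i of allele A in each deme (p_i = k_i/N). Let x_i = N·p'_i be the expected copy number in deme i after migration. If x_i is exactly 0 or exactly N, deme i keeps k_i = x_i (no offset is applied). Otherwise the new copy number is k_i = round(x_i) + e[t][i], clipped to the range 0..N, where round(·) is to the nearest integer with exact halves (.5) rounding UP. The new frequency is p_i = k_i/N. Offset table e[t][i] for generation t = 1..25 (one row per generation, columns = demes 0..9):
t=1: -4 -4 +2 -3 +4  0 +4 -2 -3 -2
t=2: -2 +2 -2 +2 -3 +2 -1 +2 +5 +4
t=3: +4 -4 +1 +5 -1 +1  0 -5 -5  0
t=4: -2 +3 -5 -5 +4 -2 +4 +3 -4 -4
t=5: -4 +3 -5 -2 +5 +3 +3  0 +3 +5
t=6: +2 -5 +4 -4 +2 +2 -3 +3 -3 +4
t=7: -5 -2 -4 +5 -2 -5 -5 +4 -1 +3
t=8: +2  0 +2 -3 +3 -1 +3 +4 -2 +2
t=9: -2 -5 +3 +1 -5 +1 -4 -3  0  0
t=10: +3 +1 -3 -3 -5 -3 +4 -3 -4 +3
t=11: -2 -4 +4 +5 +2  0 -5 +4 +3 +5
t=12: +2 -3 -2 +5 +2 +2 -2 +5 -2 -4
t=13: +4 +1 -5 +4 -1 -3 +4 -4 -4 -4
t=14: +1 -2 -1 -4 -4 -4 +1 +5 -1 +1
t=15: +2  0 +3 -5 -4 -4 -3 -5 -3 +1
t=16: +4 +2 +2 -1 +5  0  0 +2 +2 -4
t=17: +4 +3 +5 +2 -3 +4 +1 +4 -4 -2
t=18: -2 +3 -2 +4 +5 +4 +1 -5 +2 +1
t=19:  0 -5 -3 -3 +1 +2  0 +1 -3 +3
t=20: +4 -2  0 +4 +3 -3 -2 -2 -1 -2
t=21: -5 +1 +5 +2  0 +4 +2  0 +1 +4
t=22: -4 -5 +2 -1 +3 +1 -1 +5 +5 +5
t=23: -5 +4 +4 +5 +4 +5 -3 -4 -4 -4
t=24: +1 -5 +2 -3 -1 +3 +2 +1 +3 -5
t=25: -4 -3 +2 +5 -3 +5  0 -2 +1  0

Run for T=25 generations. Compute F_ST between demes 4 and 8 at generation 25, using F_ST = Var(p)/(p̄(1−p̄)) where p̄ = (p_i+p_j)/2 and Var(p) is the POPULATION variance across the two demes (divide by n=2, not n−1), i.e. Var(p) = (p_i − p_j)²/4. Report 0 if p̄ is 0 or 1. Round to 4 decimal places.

0.0196

t=0: k=[0 0 0 51 0 0 0 0 0 0]
t=1: x=[0.0000 0.0000 4.3350 42.3300 4.3350 0.0000 0.0000 0.0000 0.0000 0.0000] k=[0 0 6 39 8 0 0 0 0 0]
t=2: x=[0.0000 0.5100 8.2950 33.5600 9.9550 0.6800 0.0000 0.0000 0.0000 0.0000] k=[0 3 6 36 7 3 0 0 0 0]
t=3: x=[0.2550 3.0000 8.2950 30.9850 9.1250 3.0850 0.2550 0.0000 0.0000 0.0000] k=[4 0 9 36 8 4 0 0 0 0]
t=4: x=[3.6600 1.1050 10.5300 31.3250 10.0400 4.0000 0.3400 0.0000 0.0000 0.0000] k=[2 4 6 26 14 2 4 0 0 0]
t=5: x=[2.1700 4.0000 7.5300 23.2800 14.0000 3.1900 3.4900 0.3400 0.0000 0.0000] k=[0 7 3 21 19 6 6 0 0 0]
t=6: x=[0.5950 6.0650 4.8700 19.3000 18.0650 7.1050 5.4900 0.5100 0.0000 0.0000] k=[3 1 9 15 20 9 2 4 0 0]
t=7: x=[2.8300 1.8500 8.8300 14.9150 18.6400 9.3400 2.7650 3.4900 0.3400 0.0000] k=[0 0 5 20 17 4 0 7 0 0]
t=8: x=[0.0000 0.4250 5.8500 18.4700 16.1500 4.7650 0.9350 5.8100 0.5950 0.0000] k=[0 0 8 15 19 4 4 10 0 0]
t=9: x=[0.0000 0.6800 7.9150 14.7450 17.3850 5.2750 4.5100 8.6400 0.8500 0.0000] k=[0 0 11 16 12 6 1 6 1 0]
t=10: x=[0.0000 0.9350 10.4900 15.2350 11.8300 6.0850 1.8500 5.1500 1.3400 0.0850] k=[0 2 7 12 7 3 6 2 0 3]
t=11: x=[0.1700 2.2550 7.0000 11.1500 7.0850 3.5950 5.4050 2.1700 0.4250 2.7450] k=[0 0 11 16 9 4 0 6 3 8]
t=12: x=[0.0000 0.9350 10.4900 14.9800 9.1700 4.0850 0.8500 5.2350 3.6800 7.5750] k=[0 0 8 20 11 6 0 10 2 4]
t=13: x=[0.0000 0.6800 8.3400 18.2150 11.3400 5.9150 1.3600 8.4700 2.8500 3.8300] k=[0 2 3 22 10 3 5 4 0 0]
t=14: x=[0.1700 1.9150 4.5300 19.3650 10.4250 3.7650 4.7450 3.7450 0.3400 0.0000] k=[1 0 4 15 6 0 6 9 0 0]
t=15: x=[0.9150 0.4250 4.5950 13.3000 6.2550 1.0200 5.7450 7.9800 0.7650 0.0000] k=[3 0 8 8 2 0 3 3 0 0]
t=16: x=[2.7450 0.9350 7.3200 7.4900 2.3400 0.4250 2.7450 2.7450 0.2550 0.0000] k=[7 3 9 6 7 0 3 5 2 0]
t=17: x=[6.6600 3.8500 8.2350 6.3400 6.3200 0.8500 2.9150 4.5750 2.0850 0.1700] k=[11 7 13 8 3 5 4 9 0 0]
t=18: x=[10.6600 7.8500 12.0650 8.0000 3.5950 4.7450 4.5100 7.8100 0.7650 0.0000] k=[9 11 10 12 9 9 6 3 3 0]
t=19: x=[9.1700 10.7450 10.2550 11.5750 9.2550 8.7450 6.0000 3.2550 2.7450 0.2550] k=[9 6 7 9 10 11 6 4 0 3]
t=20: x=[8.7450 6.3400 7.0850 8.9150 10.0000 10.4900 6.2550 3.8300 0.5950 2.7450] k=[13 4 7 13 13 7 4 2 0 1]
t=21: x=[12.2350 5.0200 7.2550 12.4900 12.4900 7.2550 4.0850 2.0000 0.2550 0.9150] k=[7 6 12 14 12 11 6 2 1 5]
t=22: x=[6.9150 6.5950 11.6600 13.6600 12.0850 10.6600 6.0850 2.2550 1.4250 4.6600] k=[3 2 14 13 15 12 5 7 6 10]
t=23: x=[2.9150 3.1050 12.8950 13.2550 14.5750 11.6600 5.7650 6.7450 6.4250 9.6600] k=[0 7 17 18 19 17 3 3 2 6]
t=24: x=[0.5950 7.2550 16.2350 18.0000 18.7450 15.9800 4.1900 2.9150 2.4250 5.6600] k=[2 2 18 15 18 19 6 4 5 1]
t=25: x=[2.0000 3.3600 16.3850 15.5100 17.8300 17.8100 6.9350 4.2550 4.5750 1.3400] k=[0 0 18 21 15 23 7 2 6 1]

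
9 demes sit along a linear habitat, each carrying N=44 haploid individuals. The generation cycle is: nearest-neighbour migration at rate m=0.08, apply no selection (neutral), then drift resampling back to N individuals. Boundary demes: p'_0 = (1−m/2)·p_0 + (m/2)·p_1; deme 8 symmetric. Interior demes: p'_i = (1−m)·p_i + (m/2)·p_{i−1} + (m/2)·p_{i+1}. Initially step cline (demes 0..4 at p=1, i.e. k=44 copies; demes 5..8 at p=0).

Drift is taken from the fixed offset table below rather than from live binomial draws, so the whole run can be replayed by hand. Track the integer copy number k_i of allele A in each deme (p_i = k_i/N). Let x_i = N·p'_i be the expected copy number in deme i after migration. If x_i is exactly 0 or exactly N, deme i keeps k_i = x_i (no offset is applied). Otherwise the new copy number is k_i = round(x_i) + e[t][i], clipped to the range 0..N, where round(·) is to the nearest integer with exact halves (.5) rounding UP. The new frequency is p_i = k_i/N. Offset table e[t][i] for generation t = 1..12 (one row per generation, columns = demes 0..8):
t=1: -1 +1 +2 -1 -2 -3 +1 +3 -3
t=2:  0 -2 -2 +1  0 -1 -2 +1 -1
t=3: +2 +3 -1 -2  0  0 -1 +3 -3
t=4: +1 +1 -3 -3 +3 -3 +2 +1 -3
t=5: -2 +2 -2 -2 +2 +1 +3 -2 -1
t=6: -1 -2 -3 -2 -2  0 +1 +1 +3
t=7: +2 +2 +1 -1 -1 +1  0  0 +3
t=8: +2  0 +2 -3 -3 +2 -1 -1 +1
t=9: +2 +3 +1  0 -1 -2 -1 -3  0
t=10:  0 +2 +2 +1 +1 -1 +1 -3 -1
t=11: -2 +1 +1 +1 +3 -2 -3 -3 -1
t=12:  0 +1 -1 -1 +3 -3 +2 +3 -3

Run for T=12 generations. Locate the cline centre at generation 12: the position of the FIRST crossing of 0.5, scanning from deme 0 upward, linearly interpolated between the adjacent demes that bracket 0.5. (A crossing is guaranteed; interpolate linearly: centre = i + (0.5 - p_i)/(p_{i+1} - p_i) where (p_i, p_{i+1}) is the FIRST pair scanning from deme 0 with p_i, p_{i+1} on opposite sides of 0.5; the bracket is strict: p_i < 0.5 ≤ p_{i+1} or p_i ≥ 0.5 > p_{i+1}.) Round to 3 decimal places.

4.385

t=0: k=[44 44 44 44 44 0 0 0 0]
t=1: x=[44.0000 44.0000 44.0000 44.0000 42.2400 1.7600 0.0000 0.0000 0.0000] k=[44 44 44 44 40 0 0 0 0]
t=2: x=[44.0000 44.0000 44.0000 43.8400 38.5600 1.6000 0.0000 0.0000 0.0000] k=[44 44 44 44 39 1 0 0 0]
t=3: x=[44.0000 44.0000 44.0000 43.8000 37.6800 2.4800 0.0400 0.0000 0.0000] k=[44 44 44 42 38 2 0 0 0]
t=4: x=[44.0000 44.0000 43.9200 41.9200 36.7200 3.3600 0.0800 0.0000 0.0000] k=[44 44 41 39 40 0 2 0 0]
t=5: x=[44.0000 43.8800 41.0400 39.1200 38.3600 1.6800 1.8400 0.0800 0.0000] k=[44 44 39 37 40 3 5 0 0]
t=6: x=[44.0000 43.8000 39.1200 37.2000 38.4000 4.5600 4.7200 0.2000 0.0000] k=[44 42 36 35 36 5 6 1 0]
t=7: x=[43.9200 41.8400 36.2000 35.0800 34.7200 6.2800 5.7600 1.1600 0.0400] k=[44 44 37 34 34 7 6 1 3]
t=8: x=[44.0000 43.7200 37.1600 34.1200 32.9200 8.0400 5.8400 1.2800 2.9200] k=[44 44 39 31 30 10 5 0 4]
t=9: x=[44.0000 43.8000 38.8800 31.2800 29.2400 10.6000 5.0000 0.3600 3.8400] k=[44 44 40 31 28 9 4 0 4]
t=10: x=[44.0000 43.8400 39.8000 31.2400 27.3600 9.5600 4.0400 0.3200 3.8400] k=[44 44 42 32 28 9 5 0 3]
t=11: x=[44.0000 43.9200 41.6800 32.2400 27.4000 9.6000 4.9600 0.3200 2.8800] k=[44 44 43 33 30 8 2 0 2]
t=12: x=[44.0000 43.9600 42.6400 33.2800 29.2400 8.6400 2.1600 0.1600 1.9200] k=[44 44 42 32 32 6 4 3 0]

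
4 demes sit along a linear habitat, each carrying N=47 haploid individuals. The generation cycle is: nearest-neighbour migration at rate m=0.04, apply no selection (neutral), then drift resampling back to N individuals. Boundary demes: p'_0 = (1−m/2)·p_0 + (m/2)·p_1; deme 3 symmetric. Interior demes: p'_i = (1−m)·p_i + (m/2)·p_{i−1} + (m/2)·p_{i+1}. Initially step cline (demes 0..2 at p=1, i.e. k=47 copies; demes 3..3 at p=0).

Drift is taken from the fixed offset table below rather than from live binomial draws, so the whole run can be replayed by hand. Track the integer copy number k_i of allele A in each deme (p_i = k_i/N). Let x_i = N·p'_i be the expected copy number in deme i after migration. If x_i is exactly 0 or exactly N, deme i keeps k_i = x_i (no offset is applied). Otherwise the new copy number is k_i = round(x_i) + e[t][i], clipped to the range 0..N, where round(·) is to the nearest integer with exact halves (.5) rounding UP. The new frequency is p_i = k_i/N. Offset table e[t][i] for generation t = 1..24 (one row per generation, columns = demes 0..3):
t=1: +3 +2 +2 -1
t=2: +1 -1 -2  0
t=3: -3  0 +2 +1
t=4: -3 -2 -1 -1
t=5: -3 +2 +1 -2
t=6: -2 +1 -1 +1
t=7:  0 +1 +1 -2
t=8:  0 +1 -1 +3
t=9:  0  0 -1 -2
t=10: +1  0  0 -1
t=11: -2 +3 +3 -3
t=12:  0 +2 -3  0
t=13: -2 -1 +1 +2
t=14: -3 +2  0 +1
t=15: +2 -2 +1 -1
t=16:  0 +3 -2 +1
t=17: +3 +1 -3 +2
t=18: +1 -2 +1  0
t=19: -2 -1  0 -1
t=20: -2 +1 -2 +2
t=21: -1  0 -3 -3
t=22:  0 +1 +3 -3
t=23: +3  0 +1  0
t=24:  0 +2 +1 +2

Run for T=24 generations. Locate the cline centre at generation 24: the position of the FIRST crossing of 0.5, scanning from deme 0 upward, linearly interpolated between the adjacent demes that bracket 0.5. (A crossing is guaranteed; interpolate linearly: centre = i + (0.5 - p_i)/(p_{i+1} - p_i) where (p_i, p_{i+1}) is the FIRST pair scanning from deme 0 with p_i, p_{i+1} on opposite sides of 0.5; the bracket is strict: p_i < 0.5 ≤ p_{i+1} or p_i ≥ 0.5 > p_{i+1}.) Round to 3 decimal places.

t=0: k=[47 47 47 0]
t=1: x=[47.0000 47.0000 46.0600 0.9400] k=[47 47 47 0]
t=2: x=[47.0000 47.0000 46.0600 0.9400] k=[47 47 44 1]
t=3: x=[47.0000 46.9400 43.2000 1.8600] k=[47 47 45 3]
t=4: x=[47.0000 46.9600 44.2000 3.8400] k=[47 45 43 3]
t=5: x=[46.9600 45.0000 42.2400 3.8000] k=[44 47 43 2]
t=6: x=[44.0600 46.8600 42.2600 2.8200] k=[42 47 41 4]
t=7: x=[42.1000 46.7800 40.3800 4.7400] k=[42 47 41 3]
t=8: x=[42.1000 46.7800 40.3600 3.7600] k=[42 47 39 7]
t=9: x=[42.1000 46.7400 38.5200 7.6400] k=[42 47 38 6]
t=10: x=[42.1000 46.7200 37.5400 6.6400] k=[43 47 38 6]
t=11: x=[43.0800 46.7400 37.5400 6.6400] k=[41 47 41 4]
t=12: x=[41.1200 46.7600 40.3800 4.7400] k=[41 47 37 5]
t=13: x=[41.1200 46.6800 36.5600 5.6400] k=[39 46 38 8]
t=14: x=[39.1400 45.7000 37.5600 8.6000] k=[36 47 38 10]
t=15: x=[36.2200 46.6000 37.6200 10.5600] k=[38 45 39 10]
t=16: x=[38.1400 44.7400 38.5400 10.5800] k=[38 47 37 12]
t=17: x=[38.1800 46.6200 36.7000 12.5000] k=[41 47 34 15]
t=18: x=[41.1200 46.6200 33.8800 15.3800] k=[42 45 35 15]
t=19: x=[42.0600 44.7400 34.8000 15.4000] k=[40 44 35 14]
t=20: x=[40.0800 43.7400 34.7600 14.4200] k=[38 45 33 16]
t=21: x=[38.1400 44.6200 32.9000 16.3400] k=[37 45 30 13]
t=22: x=[37.1600 44.5400 29.9600 13.3400] k=[37 46 33 10]
t=23: x=[37.1800 45.5600 32.8000 10.4600] k=[40 46 34 10]
t=24: x=[40.1200 45.6400 33.7600 10.4800] k=[40 47 35 12]

2.500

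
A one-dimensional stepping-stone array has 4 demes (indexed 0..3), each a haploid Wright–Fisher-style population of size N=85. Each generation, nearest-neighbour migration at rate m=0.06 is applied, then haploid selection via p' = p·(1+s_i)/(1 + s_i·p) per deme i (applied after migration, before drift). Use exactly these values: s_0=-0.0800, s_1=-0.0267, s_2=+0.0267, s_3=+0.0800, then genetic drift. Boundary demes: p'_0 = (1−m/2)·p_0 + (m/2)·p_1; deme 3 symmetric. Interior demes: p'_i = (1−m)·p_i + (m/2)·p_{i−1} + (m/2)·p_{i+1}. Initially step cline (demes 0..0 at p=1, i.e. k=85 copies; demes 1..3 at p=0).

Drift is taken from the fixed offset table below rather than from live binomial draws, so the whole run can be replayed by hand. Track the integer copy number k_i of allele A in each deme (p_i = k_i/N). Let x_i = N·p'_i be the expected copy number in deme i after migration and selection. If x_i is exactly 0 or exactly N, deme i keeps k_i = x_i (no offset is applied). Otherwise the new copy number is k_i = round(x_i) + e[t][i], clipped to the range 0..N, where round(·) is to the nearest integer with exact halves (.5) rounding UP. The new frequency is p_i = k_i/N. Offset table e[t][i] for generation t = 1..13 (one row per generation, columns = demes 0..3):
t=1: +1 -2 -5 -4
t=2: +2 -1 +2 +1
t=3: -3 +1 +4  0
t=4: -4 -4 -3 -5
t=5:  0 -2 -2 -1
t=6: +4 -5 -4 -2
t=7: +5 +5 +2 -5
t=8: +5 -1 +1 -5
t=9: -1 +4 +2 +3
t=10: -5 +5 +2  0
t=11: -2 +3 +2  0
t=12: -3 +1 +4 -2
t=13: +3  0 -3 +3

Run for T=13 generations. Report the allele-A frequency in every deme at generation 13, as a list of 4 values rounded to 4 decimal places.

[0.5647, 0.2706, 0.1059, 0.0471]

t=0: k=[85 0 0 0]
t=1: x=[82.2355 2.4839 0.0000 0.0000] k=[83 0 0 0]
t=2: x=[80.1419 2.4254 0.0000 0.0000] k=[82 1 0 0]
t=3: x=[79.1304 3.3128 0.0308 0.0000] k=[76 4 4 0]
t=4: x=[73.0065 6.0072 3.9787 0.1296] k=[69 2 1 0]
t=5: x=[65.7781 3.8786 1.0264 0.0324] k=[66 2 0 0]
t=6: x=[62.7373 3.7615 0.0616 0.0000] k=[67 0 0 0]
t=7: x=[63.6863 1.9576 0.0000 0.0000] k=[69 7 0 0]
t=8: x=[65.9353 8.4420 0.2156 0.0000] k=[71 7 1 0]
t=9: x=[67.9730 8.5301 1.1803 0.0324] k=[67 13 3 3]
t=10: x=[64.0935 14.0006 3.3846 3.2309] k=[59 19 5 3]
t=11: x=[56.2352 19.3722 5.4939 3.2953] k=[54 22 7 3]
t=12: x=[51.3607 22.0650 7.5084 3.3597] k=[48 23 12 1]
t=13: x=[45.4931 22.9636 12.2741 1.4346] k=[48 23 9 4]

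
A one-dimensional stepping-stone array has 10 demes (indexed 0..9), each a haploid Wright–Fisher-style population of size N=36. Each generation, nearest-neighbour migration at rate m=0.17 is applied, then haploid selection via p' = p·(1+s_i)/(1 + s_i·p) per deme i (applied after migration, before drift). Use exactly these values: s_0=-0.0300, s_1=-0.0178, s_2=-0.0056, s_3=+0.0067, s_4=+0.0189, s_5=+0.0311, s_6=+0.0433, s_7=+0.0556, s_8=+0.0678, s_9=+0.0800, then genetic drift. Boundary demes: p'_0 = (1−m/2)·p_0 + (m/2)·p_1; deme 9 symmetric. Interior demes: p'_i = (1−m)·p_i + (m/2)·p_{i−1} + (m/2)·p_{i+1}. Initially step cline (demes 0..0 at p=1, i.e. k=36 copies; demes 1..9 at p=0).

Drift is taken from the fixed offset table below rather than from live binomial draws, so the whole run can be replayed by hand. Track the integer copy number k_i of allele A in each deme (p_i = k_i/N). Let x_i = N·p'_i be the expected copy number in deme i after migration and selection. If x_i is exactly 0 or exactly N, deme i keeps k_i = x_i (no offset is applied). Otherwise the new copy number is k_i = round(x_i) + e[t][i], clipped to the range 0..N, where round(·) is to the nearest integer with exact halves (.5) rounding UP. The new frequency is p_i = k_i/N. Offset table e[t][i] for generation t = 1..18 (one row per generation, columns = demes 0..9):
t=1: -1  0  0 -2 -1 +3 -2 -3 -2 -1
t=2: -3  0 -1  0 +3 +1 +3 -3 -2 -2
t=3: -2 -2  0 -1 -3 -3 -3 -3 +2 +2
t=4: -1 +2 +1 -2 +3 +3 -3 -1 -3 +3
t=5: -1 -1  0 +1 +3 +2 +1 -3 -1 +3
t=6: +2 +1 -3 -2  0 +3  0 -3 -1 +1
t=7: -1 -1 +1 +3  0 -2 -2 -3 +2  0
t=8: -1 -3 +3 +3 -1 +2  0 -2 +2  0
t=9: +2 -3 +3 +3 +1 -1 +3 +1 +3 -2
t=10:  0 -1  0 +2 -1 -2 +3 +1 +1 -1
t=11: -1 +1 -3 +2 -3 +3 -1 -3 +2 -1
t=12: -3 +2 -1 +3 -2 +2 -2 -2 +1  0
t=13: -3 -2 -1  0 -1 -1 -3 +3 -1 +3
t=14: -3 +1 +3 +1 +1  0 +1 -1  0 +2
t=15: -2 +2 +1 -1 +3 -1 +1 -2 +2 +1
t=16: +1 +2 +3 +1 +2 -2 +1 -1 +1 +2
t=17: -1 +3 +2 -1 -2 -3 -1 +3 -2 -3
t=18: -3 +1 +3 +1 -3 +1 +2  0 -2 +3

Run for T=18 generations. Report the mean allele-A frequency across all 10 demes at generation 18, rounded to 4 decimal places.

t=0: k=[36 0 0 0 0 0 0 0 0 0]
t=1: x=[32.8536 3.0101 0.0000 0.0000 0.0000 0.0000 0.0000 0.0000 0.0000 0.0000] k=[32 3 0 0 0 0 0 0 0 0]
t=2: x=[29.3719 5.1305 0.2536 0.0000 0.0000 0.0000 0.0000 0.0000 0.0000 0.0000] k=[26 5 0 0 0 0 0 0 0 0]
t=3: x=[23.9723 6.2665 0.4226 0.0000 0.0000 0.0000 0.0000 0.0000 0.0000 0.0000] k=[22 4 0 0 0 0 0 0 0 0]
t=4: x=[20.2005 5.1107 0.3381 0.0000 0.0000 0.0000 0.0000 0.0000 0.0000 0.0000] k=[19 7 1 0 0 0 0 0 0 0]
t=5: x=[17.7059 7.4038 1.4173 0.0856 0.0000 0.0000 0.0000 0.0000 0.0000 0.0000] k=[17 6 1 1 0 0 0 0 0 0]
t=6: x=[15.7945 6.4148 1.4173 0.9210 0.0866 0.0000 0.0000 0.0000 0.0000 0.0000] k=[18 7 0 0 0 0 0 0 0 0]
t=7: x=[16.7918 7.2356 0.5917 0.0000 0.0000 0.0000 0.0000 0.0000 0.0000 0.0000] k=[16 6 2 0 0 0 0 0 0 0]
t=8: x=[14.8834 6.4148 2.1586 0.1711 0.0000 0.0000 0.0000 0.0000 0.0000 0.0000] k=[14 3 5 3 0 0 0 0 0 0]
t=9: x=[12.8125 4.0401 4.6373 2.9329 0.2598 0.0000 0.0000 0.0000 0.0000 0.0000] k=[15 1 8 6 1 0 0 0 0 0]
t=10: x=[13.5517 2.7392 7.2026 5.7773 1.3644 0.0876 0.0000 0.0000 0.0000 0.0000] k=[14 2 7 8 0 0 0 0 0 0]
t=11: x=[12.7283 3.3895 6.6296 7.2737 0.6926 0.0000 0.0000 0.0000 0.0000 0.0000] k=[12 4 4 9 0 0 0 0 0 0]
t=12: x=[11.0850 4.6074 4.4033 7.8509 0.7791 0.0000 0.0000 0.0000 0.0000 0.0000] k=[8 7 3 11 0 0 0 0 0 0]
t=13: x=[7.7285 6.6471 4.0000 9.4314 0.9522 0.0000 0.0000 0.0000 0.0000 0.0000] k=[5 5 3 9 0 0 0 0 0 0]
t=14: x=[4.8703 4.7554 3.6615 7.7656 0.7791 0.0000 0.0000 0.0000 0.0000 0.0000] k=[2 6 7 9 2 0 0 0 0 0]
t=15: x=[2.2742 5.6588 7.0531 8.2775 2.4677 0.1753 0.0000 0.0000 0.0000 0.0000] k=[0 8 8 7 5 0 0 0 0 0]
t=16: x=[0.6600 7.2158 7.8804 6.9524 4.8227 0.4381 0.0000 0.0000 0.0000 0.0000] k=[2 9 11 8 7 0 0 0 0 0]
t=17: x=[2.5226 8.4582 10.5331 8.2123 6.5902 0.6132 0.0000 0.0000 0.0000 0.0000] k=[2 11 13 7 5 0 0 0 0 0]
t=18: x=[2.6882 10.2726 12.2745 7.3791 4.8227 0.4381 0.0000 0.0000 0.0000 0.0000] k=[0 11 15 8 2 1 0 0 0 0]

0.1028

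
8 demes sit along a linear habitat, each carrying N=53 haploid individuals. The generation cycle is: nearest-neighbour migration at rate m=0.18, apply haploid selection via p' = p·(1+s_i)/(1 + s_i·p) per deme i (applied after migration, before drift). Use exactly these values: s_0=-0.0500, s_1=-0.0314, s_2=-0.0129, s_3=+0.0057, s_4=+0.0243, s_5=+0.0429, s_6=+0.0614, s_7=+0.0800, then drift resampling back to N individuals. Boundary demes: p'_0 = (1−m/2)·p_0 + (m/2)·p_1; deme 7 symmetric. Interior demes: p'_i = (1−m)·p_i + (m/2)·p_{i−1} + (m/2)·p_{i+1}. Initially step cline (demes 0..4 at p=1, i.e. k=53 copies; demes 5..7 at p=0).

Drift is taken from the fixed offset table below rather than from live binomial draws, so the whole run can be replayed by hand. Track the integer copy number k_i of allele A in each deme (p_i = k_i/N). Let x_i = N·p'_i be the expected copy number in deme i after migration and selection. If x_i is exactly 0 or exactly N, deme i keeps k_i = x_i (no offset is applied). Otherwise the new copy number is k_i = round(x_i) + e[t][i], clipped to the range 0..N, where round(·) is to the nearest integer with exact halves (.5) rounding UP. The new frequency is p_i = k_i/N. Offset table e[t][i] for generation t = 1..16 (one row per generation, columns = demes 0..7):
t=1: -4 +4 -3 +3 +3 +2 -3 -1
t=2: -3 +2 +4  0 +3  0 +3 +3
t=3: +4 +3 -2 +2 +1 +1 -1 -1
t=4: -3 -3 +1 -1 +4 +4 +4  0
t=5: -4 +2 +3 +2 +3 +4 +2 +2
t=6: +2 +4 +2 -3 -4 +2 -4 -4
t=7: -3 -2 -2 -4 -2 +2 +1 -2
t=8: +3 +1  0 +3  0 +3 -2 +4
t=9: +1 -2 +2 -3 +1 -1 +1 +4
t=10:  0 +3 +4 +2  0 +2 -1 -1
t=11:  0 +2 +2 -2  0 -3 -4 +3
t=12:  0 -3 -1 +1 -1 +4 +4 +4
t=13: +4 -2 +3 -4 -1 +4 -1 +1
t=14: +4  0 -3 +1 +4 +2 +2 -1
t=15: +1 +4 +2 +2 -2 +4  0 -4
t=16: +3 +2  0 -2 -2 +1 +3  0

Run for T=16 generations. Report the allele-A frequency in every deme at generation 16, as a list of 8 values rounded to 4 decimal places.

t=0: k=[53 53 53 53 53 0 0 0]
t=1: x=[53.0000 53.0000 53.0000 53.0000 48.3332 4.9555 0.0000 0.0000] k=[53 53 53 53 51 7 0 0]
t=2: x=[53.0000 53.0000 53.0000 52.8210 47.3425 10.6838 0.6682 0.0000] k=[53 53 53 53 50 11 4 0]
t=3: x=[53.0000 53.0000 53.0000 52.7315 46.8910 14.3146 4.5099 0.3886] k=[53 53 53 53 48 15 4 0]
t=4: x=[53.0000 53.0000 53.0000 52.5525 45.6336 17.4684 4.8881 0.3886] k=[53 53 53 52 50 21 9 0]
t=5: x=[53.0000 53.0000 52.9088 51.9161 47.6859 23.0757 9.7346 0.8737] k=[53 53 53 53 51 27 12 3]
t=6: x=[53.0000 53.0000 53.0000 52.8210 49.1075 28.3646 13.1194 4.0913] k=[53 53 53 50 45 30 9 0]
t=7: x=[53.0000 53.0000 52.7265 49.8369 44.2764 30.0083 10.5754 0.8737] k=[53 53 51 46 42 32 12 0]
t=8: x=[53.0000 52.8142 50.7016 46.1241 41.6753 31.6378 13.3049 1.1645] k=[53 53 51 49 42 35 11 5]
t=9: x=[53.0000 52.8142 50.9749 48.5731 42.2078 33.9851 13.2019 5.9336] k=[53 51 53 46 43 33 14 10]
t=10: x=[52.8106 51.3085 52.1796 46.3929 42.5726 32.7184 16.0078 11.0165] k=[53 53 53 48 43 35 15 10]
t=11: x=[53.0000 53.0000 52.5442 48.0257 42.9273 34.4299 17.0313 11.1107] k=[53 53 53 46 43 31 13 14]
t=12: x=[53.0000 53.0000 52.3619 46.3929 42.3951 31.0024 15.3516 14.7139] k=[53 53 51 47 41 35 19 19]
t=13: x=[53.0000 52.8142 50.7927 46.8510 41.2214 34.6077 21.1932 19.9479] k=[53 51 53 43 40 39 20 21]
t=14: x=[52.8106 51.3085 51.9062 43.6738 40.4119 37.8387 22.5685 21.8918] k=[53 51 49 45 44 40 25 21]
t=15: x=[52.8106 50.9377 48.7697 45.3075 43.9122 39.4382 26.7795 22.3483] k=[53 53 51 47 42 43 27 18]
t=16: x=[53.0000 52.8142 50.7927 46.9406 42.7401 41.8445 28.4169 19.7539] k=[53 53 51 45 41 43 31 20]

[1.0000, 1.0000, 0.9623, 0.8491, 0.7736, 0.8113, 0.5849, 0.3774]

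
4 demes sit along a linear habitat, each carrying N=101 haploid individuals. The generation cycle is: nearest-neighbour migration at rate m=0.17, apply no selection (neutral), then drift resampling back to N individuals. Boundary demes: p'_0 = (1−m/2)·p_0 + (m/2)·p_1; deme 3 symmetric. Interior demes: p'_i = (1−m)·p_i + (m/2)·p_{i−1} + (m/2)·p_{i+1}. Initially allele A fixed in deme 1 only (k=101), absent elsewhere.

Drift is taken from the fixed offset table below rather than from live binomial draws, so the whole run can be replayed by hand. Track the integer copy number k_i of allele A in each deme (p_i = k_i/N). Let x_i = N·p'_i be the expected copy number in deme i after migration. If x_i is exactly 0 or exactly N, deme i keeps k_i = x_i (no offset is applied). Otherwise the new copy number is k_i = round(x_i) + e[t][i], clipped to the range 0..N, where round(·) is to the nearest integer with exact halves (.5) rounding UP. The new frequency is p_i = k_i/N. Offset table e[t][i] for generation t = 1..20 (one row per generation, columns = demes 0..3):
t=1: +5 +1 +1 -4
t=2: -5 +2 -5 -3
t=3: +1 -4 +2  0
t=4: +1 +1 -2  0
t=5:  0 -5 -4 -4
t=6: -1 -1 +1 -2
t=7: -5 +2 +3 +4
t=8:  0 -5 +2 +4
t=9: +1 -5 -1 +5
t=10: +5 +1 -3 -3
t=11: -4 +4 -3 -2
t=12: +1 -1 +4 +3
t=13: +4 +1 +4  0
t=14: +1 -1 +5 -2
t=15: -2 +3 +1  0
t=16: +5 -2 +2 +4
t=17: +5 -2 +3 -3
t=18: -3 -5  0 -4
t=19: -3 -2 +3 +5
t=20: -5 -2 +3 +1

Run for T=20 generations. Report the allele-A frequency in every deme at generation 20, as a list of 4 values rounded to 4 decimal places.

t=0: k=[0 101 0 0]
t=1: x=[8.5850 83.8300 8.5850 0.0000] k=[14 85 10 0]
t=2: x=[20.0350 72.5900 15.5250 0.8500] k=[15 75 11 0]
t=3: x=[20.1000 64.4600 15.5050 0.9350] k=[21 60 18 1]
t=4: x=[24.3150 53.1150 20.1250 2.4450] k=[25 54 18 2]
t=5: x=[27.4650 48.4750 19.7000 3.3600] k=[27 43 16 0]
t=6: x=[28.3600 39.3450 16.9350 1.3600] k=[27 38 18 0]
t=7: x=[27.9350 35.3650 18.1700 1.5300] k=[23 37 21 6]
t=8: x=[24.1900 34.4500 21.0850 7.2750] k=[24 29 23 11]
t=9: x=[24.4250 28.0650 22.4900 12.0200] k=[25 23 21 17]
t=10: x=[24.8300 23.0000 20.8300 17.3400] k=[30 24 18 14]
t=11: x=[29.4900 24.0000 18.1700 14.3400] k=[25 28 15 12]
t=12: x=[25.2550 26.6400 15.8500 12.2550] k=[26 26 20 15]
t=13: x=[26.0000 25.4900 20.0850 15.4250] k=[30 26 24 15]
t=14: x=[29.6600 26.1700 23.4050 15.7650] k=[31 25 28 14]
t=15: x=[30.4900 25.7650 26.5550 15.1900] k=[28 29 28 15]
t=16: x=[28.0850 28.8300 26.9800 16.1050] k=[33 27 29 20]
t=17: x=[32.4900 27.6800 28.0650 20.7650] k=[37 26 31 18]
t=18: x=[36.0650 27.3600 29.4700 19.1050] k=[33 22 29 15]
t=19: x=[32.0650 23.5300 27.2150 16.1900] k=[29 22 30 21]
t=20: x=[28.4050 23.2750 28.5550 21.7650] k=[23 21 32 23]

[0.2277, 0.2079, 0.3168, 0.2277]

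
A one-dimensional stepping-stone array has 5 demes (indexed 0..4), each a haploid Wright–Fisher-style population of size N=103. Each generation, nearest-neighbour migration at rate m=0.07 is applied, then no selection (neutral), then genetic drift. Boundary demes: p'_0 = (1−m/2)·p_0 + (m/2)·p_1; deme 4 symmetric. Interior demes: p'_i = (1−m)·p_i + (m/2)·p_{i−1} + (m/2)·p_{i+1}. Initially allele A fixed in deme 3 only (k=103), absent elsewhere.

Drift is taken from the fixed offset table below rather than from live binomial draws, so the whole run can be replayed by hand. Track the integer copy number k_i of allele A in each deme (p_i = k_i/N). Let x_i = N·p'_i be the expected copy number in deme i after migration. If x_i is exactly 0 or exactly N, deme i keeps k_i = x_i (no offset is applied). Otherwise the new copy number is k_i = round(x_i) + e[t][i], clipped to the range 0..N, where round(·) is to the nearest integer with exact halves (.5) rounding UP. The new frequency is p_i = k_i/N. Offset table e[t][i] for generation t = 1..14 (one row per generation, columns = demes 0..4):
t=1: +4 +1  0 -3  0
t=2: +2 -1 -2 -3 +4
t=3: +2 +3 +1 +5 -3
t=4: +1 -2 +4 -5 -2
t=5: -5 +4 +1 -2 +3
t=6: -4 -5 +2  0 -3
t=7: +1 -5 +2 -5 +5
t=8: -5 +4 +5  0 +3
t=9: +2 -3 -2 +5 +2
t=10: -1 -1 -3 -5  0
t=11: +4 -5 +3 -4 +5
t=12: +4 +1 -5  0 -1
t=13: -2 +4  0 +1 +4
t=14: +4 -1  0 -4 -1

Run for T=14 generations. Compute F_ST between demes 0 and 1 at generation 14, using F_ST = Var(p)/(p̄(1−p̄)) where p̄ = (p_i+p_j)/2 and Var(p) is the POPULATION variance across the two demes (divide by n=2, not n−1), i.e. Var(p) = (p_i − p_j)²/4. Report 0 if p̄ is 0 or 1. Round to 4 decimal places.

0.0047

t=0: k=[0 0 0 103 0]
t=1: x=[0.0000 0.0000 3.6050 95.7900 3.6050] k=[0 0 4 93 4]
t=2: x=[0.0000 0.1400 6.9750 86.7700 7.1150] k=[0 0 5 84 11]
t=3: x=[0.0000 0.1750 7.5900 78.6800 13.5550] k=[0 3 9 84 11]
t=4: x=[0.1050 3.1050 11.4150 78.8200 13.5550] k=[1 1 15 74 12]
t=5: x=[1.0000 1.4900 16.5750 69.7650 14.1700] k=[0 5 18 68 17]
t=6: x=[0.1750 5.2800 19.2950 64.4650 18.7850] k=[0 0 21 64 16]
t=7: x=[0.0000 0.7350 21.7700 60.8150 17.6800] k=[0 0 24 56 23]
t=8: x=[0.0000 0.8400 24.2800 53.7250 24.1550] k=[0 5 29 54 27]
t=9: x=[0.1750 5.6650 29.0350 52.1800 27.9450] k=[2 3 27 57 30]
t=10: x=[2.0350 3.8050 27.2100 55.0050 30.9450] k=[1 3 24 50 31]
t=11: x=[1.0700 3.6650 24.1750 48.4250 31.6650] k=[5 0 27 44 37]
t=12: x=[4.8250 1.1200 26.6500 43.1600 37.2450] k=[9 2 22 43 36]
t=13: x=[8.7550 2.9450 22.0350 42.0200 36.2450] k=[7 7 22 43 40]
t=14: x=[7.0000 7.5250 22.2100 42.1600 40.1050] k=[11 7 22 38 39]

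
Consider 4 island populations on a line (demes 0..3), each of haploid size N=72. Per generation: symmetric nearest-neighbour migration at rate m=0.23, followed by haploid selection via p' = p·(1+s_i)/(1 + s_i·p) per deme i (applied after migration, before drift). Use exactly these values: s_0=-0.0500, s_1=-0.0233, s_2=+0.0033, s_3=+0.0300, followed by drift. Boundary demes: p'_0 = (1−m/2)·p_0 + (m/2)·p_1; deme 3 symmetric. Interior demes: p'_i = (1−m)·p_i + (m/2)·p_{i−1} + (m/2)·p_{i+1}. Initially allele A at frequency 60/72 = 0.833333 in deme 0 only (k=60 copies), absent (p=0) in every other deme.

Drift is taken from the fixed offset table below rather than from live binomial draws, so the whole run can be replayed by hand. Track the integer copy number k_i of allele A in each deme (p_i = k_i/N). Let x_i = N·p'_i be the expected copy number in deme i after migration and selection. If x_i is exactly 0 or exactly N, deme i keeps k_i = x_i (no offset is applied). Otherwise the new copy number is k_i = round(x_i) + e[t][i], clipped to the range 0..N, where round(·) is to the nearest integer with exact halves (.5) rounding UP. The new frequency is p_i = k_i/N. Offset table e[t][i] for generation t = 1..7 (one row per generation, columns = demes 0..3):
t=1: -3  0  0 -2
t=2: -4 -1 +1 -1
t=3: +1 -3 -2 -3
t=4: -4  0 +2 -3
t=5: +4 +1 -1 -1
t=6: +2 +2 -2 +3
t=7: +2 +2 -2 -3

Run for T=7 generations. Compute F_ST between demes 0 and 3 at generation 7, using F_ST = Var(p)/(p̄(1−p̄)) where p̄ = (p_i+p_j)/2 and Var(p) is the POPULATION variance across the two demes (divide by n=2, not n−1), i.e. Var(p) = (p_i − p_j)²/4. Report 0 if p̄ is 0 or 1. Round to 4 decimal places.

t=0: k=[60 0 0 0]
t=1: x=[52.3764 6.7543 0.0000 0.0000] k=[49 7 0 0]
t=2: x=[43.2893 10.8067 0.8076 0.0000] k=[39 10 2 0]
t=3: x=[34.7422 12.1746 2.6985 0.2369] k=[36 9 1 0]
t=4: x=[31.9808 10.9641 1.8108 0.1184] k=[28 11 4 0]
t=5: x=[25.1985 11.9137 4.3585 0.4737] k=[29 13 3 0]
t=6: x=[26.2980 13.4305 3.8169 0.3553] k=[28 15 2 3]
t=7: x=[25.6519 14.7220 3.6213 2.9680] k=[28 17 2 0]

0.2414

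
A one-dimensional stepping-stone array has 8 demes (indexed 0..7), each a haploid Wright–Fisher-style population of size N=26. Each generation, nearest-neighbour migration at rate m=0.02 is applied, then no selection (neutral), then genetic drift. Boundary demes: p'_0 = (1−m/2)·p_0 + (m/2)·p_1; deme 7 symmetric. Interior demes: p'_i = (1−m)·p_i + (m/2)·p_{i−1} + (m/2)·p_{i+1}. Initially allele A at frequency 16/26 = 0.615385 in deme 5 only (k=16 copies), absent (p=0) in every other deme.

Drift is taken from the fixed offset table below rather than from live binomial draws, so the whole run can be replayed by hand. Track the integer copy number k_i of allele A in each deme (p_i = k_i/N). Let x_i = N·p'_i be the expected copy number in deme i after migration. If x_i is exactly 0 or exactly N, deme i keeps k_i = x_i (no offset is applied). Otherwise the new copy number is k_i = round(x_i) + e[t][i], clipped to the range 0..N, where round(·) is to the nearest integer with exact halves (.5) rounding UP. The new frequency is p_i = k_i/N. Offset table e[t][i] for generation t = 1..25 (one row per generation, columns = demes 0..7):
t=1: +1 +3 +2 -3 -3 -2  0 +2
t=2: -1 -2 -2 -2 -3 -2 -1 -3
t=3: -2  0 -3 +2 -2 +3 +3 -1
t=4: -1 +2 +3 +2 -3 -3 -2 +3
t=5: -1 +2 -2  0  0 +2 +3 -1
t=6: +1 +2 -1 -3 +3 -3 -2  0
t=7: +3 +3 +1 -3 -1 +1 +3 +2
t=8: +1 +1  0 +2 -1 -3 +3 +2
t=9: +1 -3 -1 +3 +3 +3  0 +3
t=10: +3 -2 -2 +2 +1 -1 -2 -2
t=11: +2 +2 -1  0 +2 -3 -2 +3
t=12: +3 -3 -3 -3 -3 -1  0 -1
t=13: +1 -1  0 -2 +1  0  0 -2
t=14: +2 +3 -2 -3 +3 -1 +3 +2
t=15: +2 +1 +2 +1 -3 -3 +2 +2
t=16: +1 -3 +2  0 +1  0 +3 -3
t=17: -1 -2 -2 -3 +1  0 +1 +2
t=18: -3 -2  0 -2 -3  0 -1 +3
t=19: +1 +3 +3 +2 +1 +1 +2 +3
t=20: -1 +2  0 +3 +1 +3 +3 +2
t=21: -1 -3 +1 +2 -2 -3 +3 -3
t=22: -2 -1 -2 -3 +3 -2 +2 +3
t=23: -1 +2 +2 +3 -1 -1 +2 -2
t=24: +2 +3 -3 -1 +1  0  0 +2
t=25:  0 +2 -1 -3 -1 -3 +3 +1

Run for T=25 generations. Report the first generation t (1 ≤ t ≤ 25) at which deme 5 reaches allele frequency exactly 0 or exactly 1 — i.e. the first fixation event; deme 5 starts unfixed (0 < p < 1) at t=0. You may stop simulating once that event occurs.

t=0: k=[0 0 0 0 0 16 0 0]
t=1: x=[0.0000 0.0000 0.0000 0.0000 0.1600 15.6800 0.1600 0.0000] k=[0 0 0 0 0 14 0 0]
t=2: x=[0.0000 0.0000 0.0000 0.0000 0.1400 13.7200 0.1400 0.0000] k=[0 0 0 0 0 12 0 0]
t=3: x=[0.0000 0.0000 0.0000 0.0000 0.1200 11.7600 0.1200 0.0000] k=[0 0 0 0 0 15 3 0]
t=4: x=[0.0000 0.0000 0.0000 0.0000 0.1500 14.7300 3.0900 0.0300] k=[0 0 0 0 0 12 1 3]
t=5: x=[0.0000 0.0000 0.0000 0.0000 0.1200 11.7700 1.1300 2.9800] k=[0 0 0 0 0 14 4 2]
t=6: x=[0.0000 0.0000 0.0000 0.0000 0.1400 13.7600 4.0800 2.0200] k=[0 0 0 0 3 11 2 2]
t=7: x=[0.0000 0.0000 0.0000 0.0300 3.0500 10.8300 2.0900 2.0000] k=[0 0 0 0 2 12 5 4]
t=8: x=[0.0000 0.0000 0.0000 0.0200 2.0800 11.8300 5.0600 4.0100] k=[0 0 0 2 1 9 8 6]
t=9: x=[0.0000 0.0000 0.0200 1.9700 1.0900 8.9100 7.9900 6.0200] k=[0 0 0 5 4 12 8 9]
t=10: x=[0.0000 0.0000 0.0500 4.9400 4.0900 11.8800 8.0500 8.9900] k=[0 0 0 7 5 11 6 7]
t=11: x=[0.0000 0.0000 0.0700 6.9100 5.0800 10.8900 6.0600 6.9900] k=[0 0 0 7 7 8 4 10]
t=12: x=[0.0000 0.0000 0.0700 6.9300 7.0100 7.9500 4.1000 9.9400] k=[0 0 0 4 4 7 4 9]
t=13: x=[0.0000 0.0000 0.0400 3.9600 4.0300 6.9400 4.0800 8.9500] k=[0 0 0 2 5 7 4 7]
t=14: x=[0.0000 0.0000 0.0200 2.0100 4.9900 6.9500 4.0600 6.9700] k=[0 0 0 0 8 6 7 9]
t=15: x=[0.0000 0.0000 0.0000 0.0800 7.9000 6.0300 7.0100 8.9800] k=[0 0 0 1 5 3 9 11]
t=16: x=[0.0000 0.0000 0.0100 1.0300 4.9400 3.0800 8.9600 10.9800] k=[0 0 2 1 6 3 12 8]
t=17: x=[0.0000 0.0200 1.9700 1.0600 5.9200 3.1200 11.8700 8.0400] k=[0 0 0 0 7 3 13 10]
t=18: x=[0.0000 0.0000 0.0000 0.0700 6.8900 3.1400 12.8700 10.0300] k=[0 0 0 0 4 3 12 13]
t=19: x=[0.0000 0.0000 0.0000 0.0400 3.9500 3.1000 11.9200 12.9900] k=[0 0 0 2 5 4 14 16]
t=20: x=[0.0000 0.0000 0.0200 2.0100 4.9600 4.1100 13.9200 15.9800] k=[0 0 0 5 6 7 17 18]
t=21: x=[0.0000 0.0000 0.0500 4.9600 6.0000 7.0900 16.9100 17.9900] k=[0 0 1 7 4 4 20 15]
t=22: x=[0.0000 0.0100 1.0500 6.9100 4.0300 4.1600 19.7900 15.0500] k=[0 0 0 4 7 2 22 18]
t=23: x=[0.0000 0.0000 0.0400 3.9900 6.9200 2.2500 21.7600 18.0400] k=[0 0 2 7 6 1 24 16]
t=24: x=[0.0000 0.0200 2.0300 6.9400 5.9600 1.2800 23.6900 16.0800] k=[0 3 0 6 7 1 24 18]
t=25: x=[0.0300 2.9400 0.0900 5.9500 6.9300 1.2900 23.7100 18.0600] k=[0 5 0 3 6 0 26 19]

25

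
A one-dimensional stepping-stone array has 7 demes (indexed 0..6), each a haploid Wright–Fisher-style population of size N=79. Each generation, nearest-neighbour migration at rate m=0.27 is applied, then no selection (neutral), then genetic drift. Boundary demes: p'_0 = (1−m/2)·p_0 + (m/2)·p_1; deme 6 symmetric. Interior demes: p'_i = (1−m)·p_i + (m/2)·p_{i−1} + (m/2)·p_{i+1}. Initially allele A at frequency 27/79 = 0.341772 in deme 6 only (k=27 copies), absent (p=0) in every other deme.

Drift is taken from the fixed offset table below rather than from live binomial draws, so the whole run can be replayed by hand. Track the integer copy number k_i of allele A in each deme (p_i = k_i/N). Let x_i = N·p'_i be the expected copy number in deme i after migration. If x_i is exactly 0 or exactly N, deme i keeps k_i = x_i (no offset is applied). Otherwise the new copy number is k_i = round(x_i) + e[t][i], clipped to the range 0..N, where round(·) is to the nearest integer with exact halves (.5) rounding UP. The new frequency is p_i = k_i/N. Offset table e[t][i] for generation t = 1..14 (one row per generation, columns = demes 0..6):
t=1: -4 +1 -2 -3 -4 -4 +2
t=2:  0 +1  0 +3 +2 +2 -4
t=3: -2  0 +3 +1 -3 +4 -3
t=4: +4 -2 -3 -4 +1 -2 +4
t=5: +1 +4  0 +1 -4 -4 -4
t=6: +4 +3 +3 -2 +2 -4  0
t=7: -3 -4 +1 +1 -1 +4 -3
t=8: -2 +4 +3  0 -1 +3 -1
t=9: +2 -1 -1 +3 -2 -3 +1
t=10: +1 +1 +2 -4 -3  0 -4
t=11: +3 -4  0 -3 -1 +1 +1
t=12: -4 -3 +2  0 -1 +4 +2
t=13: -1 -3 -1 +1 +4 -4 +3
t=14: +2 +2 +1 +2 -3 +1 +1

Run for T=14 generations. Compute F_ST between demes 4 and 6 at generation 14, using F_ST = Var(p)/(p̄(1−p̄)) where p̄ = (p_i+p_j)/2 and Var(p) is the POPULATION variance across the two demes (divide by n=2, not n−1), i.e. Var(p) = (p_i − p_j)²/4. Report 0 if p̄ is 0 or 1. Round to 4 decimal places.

t=0: k=[0 0 0 0 0 0 27]
t=1: x=[0.0000 0.0000 0.0000 0.0000 0.0000 3.6450 23.3550] k=[0 0 0 0 0 0 25]
t=2: x=[0.0000 0.0000 0.0000 0.0000 0.0000 3.3750 21.6250] k=[0 0 0 0 0 5 18]
t=3: x=[0.0000 0.0000 0.0000 0.0000 0.6750 6.0800 16.2450] k=[0 0 0 0 0 10 13]
t=4: x=[0.0000 0.0000 0.0000 0.0000 1.3500 9.0550 12.5950] k=[0 0 0 0 2 7 17]
t=5: x=[0.0000 0.0000 0.0000 0.2700 2.4050 7.6750 15.6500] k=[0 0 0 1 0 4 12]
t=6: x=[0.0000 0.0000 0.1350 0.7300 0.6750 4.5400 10.9200] k=[0 0 3 0 3 1 11]
t=7: x=[0.0000 0.4050 2.1900 0.8100 2.3250 2.6200 9.6500] k=[0 0 3 2 1 7 7]
t=8: x=[0.0000 0.4050 2.4600 2.0000 1.9450 6.1900 7.0000] k=[0 4 5 2 1 9 6]
t=9: x=[0.5400 3.5950 4.4600 2.2700 2.2150 7.5150 6.4050] k=[3 3 3 5 0 5 7]
t=10: x=[3.0000 3.0000 3.2700 4.0550 1.3500 4.5950 6.7300] k=[4 4 5 0 0 5 3]
t=11: x=[4.0000 4.1350 4.1900 0.6750 0.6750 4.0550 3.2700] k=[7 0 4 0 0 5 4]
t=12: x=[6.0550 1.4850 2.9200 0.5400 0.6750 4.1900 4.1350] k=[2 0 5 1 0 8 6]
t=13: x=[1.7300 0.9450 3.7850 1.4050 1.2150 6.6500 6.2700] k=[1 0 3 2 5 3 9]
t=14: x=[0.8650 0.5400 2.4600 2.5400 4.3250 4.0800 8.1900] k=[3 3 3 5 1 5 9]

0.0432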